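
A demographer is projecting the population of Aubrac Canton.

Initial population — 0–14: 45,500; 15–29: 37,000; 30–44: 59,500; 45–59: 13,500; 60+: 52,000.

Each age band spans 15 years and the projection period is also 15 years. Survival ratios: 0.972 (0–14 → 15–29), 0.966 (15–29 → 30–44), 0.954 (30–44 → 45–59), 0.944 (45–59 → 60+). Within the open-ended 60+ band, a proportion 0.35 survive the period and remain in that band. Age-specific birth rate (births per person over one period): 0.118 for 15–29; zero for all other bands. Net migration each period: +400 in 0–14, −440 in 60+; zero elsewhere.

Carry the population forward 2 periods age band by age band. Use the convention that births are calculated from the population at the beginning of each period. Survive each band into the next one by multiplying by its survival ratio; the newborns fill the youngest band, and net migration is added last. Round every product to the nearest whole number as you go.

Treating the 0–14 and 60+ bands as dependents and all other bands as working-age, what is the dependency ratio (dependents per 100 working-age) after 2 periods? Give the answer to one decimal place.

85.3

Period 1:
Births: 37000 × 0.118 = 4366
15–29: 45500 × 0.972 = 44226
30–44: 37000 × 0.966 = 35742
45–59: 59500 × 0.954 = 56763
60+: 13500 × 0.944 + 52000 × 0.35 = 12744 + 18200 = 30944
Net migration: 0–14 + 400 → 4766; 60+ − 440 → 30504
Giving 4766 / 44226 / 35742 / 56763 / 30504.
Period 2:
Births: 44226 × 0.118 = 5219
15–29: 4766 × 0.972 = 4633
30–44: 44226 × 0.966 = 42722
45–59: 35742 × 0.954 = 34098
60+: 56763 × 0.944 + 30504 × 0.35 = 53584 + 10676 = 64260
Net migration: 0–14 + 400 → 5619; 60+ − 440 → 63820
Giving 5619 / 4633 / 42722 / 34098 / 63820.
Dependents (band 0–14 + band 60+) = 5619 + 63820 = 69439; working-age = 81453; ratio = 69439/81453 × 100 = 85.3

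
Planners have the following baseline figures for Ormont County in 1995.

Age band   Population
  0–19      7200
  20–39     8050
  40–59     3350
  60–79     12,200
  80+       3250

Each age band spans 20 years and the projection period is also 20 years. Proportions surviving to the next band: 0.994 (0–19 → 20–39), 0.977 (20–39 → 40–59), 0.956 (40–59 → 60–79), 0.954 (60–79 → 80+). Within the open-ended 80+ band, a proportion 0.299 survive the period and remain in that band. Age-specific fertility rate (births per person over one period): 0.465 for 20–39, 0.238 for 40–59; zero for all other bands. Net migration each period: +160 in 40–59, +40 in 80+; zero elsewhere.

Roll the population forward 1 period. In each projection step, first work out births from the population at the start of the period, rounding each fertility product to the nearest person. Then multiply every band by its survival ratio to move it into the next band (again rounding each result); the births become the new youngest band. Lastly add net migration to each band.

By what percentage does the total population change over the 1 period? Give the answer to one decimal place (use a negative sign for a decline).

4.5

Call the bands 1 to 5, youngest first.
After projecting period 1:
Births: 8050 × 0.465 = 3743  |  3350 × 0.238 = 797 ⇒ total 4540
Band 2: 7200 × 0.994 = 7157
Band 3: 8050 × 0.977 = 7865
Band 4: 3350 × 0.956 = 3203
Band 5: 12200 × 0.954 + 3250 × 0.299 = 11639 + 972 = 12611
Net migration: Band 3 + 160 → 8025; Band 5 + 40 → 12651
→ [4540, 7157, 8025, 3203, 12651]
Total: 34050 → 35576; change = 1526; percentage change = 4.5%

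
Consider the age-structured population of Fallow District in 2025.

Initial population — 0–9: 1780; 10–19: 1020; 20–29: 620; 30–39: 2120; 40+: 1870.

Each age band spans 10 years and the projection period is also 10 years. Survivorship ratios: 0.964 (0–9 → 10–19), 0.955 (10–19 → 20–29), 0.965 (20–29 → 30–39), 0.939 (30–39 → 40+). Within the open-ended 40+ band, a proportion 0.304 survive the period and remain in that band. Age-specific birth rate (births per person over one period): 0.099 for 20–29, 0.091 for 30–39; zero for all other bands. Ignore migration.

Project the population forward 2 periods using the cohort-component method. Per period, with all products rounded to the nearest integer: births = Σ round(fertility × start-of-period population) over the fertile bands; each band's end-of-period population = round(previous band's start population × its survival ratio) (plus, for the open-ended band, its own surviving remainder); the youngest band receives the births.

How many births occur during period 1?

254

Period 1.
Births: 620 × 0.099 = 61, 2120 × 0.091 = 193 → total 254
10–19: 1780 × 0.964 = 1716
20–29: 1020 × 0.955 = 974
30–39: 620 × 0.965 = 598
40+: 2120 × 0.939 + 1870 × 0.304 = 1991 + 568 = 2559
→ [254, 1716, 974, 598, 2559]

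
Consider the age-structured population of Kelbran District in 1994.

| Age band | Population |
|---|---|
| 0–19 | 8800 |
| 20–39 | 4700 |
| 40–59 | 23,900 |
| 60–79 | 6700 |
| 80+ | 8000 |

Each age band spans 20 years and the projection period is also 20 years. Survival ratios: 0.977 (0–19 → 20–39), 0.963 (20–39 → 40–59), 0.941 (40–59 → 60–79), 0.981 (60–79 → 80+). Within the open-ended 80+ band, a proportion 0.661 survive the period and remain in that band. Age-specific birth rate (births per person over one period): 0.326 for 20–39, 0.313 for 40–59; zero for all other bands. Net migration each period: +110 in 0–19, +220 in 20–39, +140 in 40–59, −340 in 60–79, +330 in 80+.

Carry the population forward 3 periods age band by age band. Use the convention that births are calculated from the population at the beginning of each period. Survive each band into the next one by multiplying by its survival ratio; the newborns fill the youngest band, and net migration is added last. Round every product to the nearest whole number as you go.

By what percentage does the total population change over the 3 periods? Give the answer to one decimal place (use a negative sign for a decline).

-1.6

Call the groups 1 to 5, youngest first.
After projecting period 1:
Births: 4700 * 0.326 = 1532 ; 23900 * 0.313 = 7481 ⇒ total 9013
Group 2: 8800 * 0.977 = 8598
Group 3: 4700 * 0.963 = 4526
Group 4: 23900 * 0.941 = 22490
Group 5: 6700 * 0.981 + 8000 * 0.661 = 6573 + 5288 = 11861
Net migration: Group 1 + 110 → 9123; Group 2 + 220 → 8818; Group 3 + 140 → 4666; Group 4 − 340 → 22150; Group 5 + 330 → 12191
End of period: [9123, 8818, 4666, 22150, 12191]
After projecting period 2:
Births: 8818 * 0.326 = 2875 ; 4666 * 0.313 = 1460 ⇒ total 4335
Group 2: 9123 * 0.977 = 8913
Group 3: 8818 * 0.963 = 8492
Group 4: 4666 * 0.941 = 4391
Group 5: 22150 * 0.981 + 12191 * 0.661 = 21729 + 8058 = 29787
Net migration: Group 1 + 110 → 4445; Group 2 + 220 → 9133; Group 3 + 140 → 8632; Group 4 − 340 → 4051; Group 5 + 330 → 30117
End of period: [4445, 9133, 8632, 4051, 30117]
After projecting period 3:
Births: 9133 * 0.326 = 2977 ; 8632 * 0.313 = 2702 ⇒ total 5679
Group 2: 4445 * 0.977 = 4343
Group 3: 9133 * 0.963 = 8795
Group 4: 8632 * 0.941 = 8123
Group 5: 4051 * 0.981 + 30117 * 0.661 = 3974 + 19907 = 23881
Net migration: Group 1 + 110 → 5789; Group 2 + 220 → 4563; Group 3 + 140 → 8935; Group 4 − 340 → 7783; Group 5 + 330 → 24211
End of period: [5789, 4563, 8935, 7783, 24211]
Total: 52100 → 51281; change = -819; percentage change = -1.6%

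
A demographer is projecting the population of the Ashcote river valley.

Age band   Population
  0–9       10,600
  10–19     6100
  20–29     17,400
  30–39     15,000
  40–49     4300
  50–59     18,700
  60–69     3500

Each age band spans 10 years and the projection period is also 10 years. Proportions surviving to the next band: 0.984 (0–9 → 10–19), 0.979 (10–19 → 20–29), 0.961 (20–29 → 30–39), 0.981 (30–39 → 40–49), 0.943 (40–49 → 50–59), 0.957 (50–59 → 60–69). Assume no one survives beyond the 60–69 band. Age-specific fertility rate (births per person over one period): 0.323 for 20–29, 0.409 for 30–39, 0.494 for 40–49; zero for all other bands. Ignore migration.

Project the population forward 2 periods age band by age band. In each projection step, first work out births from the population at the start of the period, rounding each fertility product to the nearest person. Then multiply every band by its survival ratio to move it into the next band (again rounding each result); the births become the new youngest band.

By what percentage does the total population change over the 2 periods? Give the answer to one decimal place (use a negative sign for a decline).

Numbering the groups 1..7 from youngest to oldest:
[period 1]
Births: 17400 * 0.323 = 5620, 15000 * 0.409 = 6135, 4300 * 0.494 = 2124 ⇒ total 13879
Group 2: 10600 * 0.984 = 10430
Group 3: 6100 * 0.979 = 5972
Group 4: 17400 * 0.961 = 16721
Group 5: 15000 * 0.981 = 14715
Group 6: 4300 * 0.943 = 4055
Group 7: 18700 * 0.957 = 17896
→ [13879, 10430, 5972, 16721, 14715, 4055, 17896]
[period 2]
Births: 5972 * 0.323 = 1929, 16721 * 0.409 = 6839, 14715 * 0.494 = 7269 ⇒ total 16037
Group 2: 13879 * 0.984 = 13657
Group 3: 10430 * 0.979 = 10211
Group 4: 5972 * 0.961 = 5739
Group 5: 16721 * 0.981 = 16403
Group 6: 14715 * 0.943 = 13876
Group 7: 4055 * 0.957 = 3881
→ [16037, 13657, 10211, 5739, 16403, 13876, 3881]
Total: 75600 → 79804; change = 4204; percentage change = 5.6%

5.6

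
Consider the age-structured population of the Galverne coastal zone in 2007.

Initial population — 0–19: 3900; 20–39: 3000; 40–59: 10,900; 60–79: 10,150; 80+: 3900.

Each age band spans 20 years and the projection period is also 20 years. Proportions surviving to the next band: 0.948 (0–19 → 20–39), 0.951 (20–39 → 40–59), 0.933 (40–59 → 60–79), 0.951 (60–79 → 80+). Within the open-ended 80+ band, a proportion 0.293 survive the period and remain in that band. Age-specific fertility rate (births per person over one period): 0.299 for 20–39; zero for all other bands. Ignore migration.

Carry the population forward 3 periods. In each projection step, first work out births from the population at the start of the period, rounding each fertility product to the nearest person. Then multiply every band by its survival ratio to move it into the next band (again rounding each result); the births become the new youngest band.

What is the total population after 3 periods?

11683

Period 1.
Births: 3000 × 0.299 = 897
20–39: 3900 × 0.948 = 3697
40–59: 3000 × 0.951 = 2853
60–79: 10900 × 0.933 = 10170
80+: 10150 × 0.951 + 3900 × 0.293 = 9653 + 1143 = 10796
→ [897, 3697, 2853, 10170, 10796]
Period 2.
Births: 3697 × 0.299 = 1105
20–39: 897 × 0.948 = 850
40–59: 3697 × 0.951 = 3516
60–79: 2853 × 0.933 = 2662
80+: 10170 × 0.951 + 10796 × 0.293 = 9672 + 3163 = 12835
→ [1105, 850, 3516, 2662, 12835]
Period 3.
Births: 850 × 0.299 = 254
20–39: 1105 × 0.948 = 1048
40–59: 850 × 0.951 = 808
60–79: 3516 × 0.933 = 3280
80+: 2662 × 0.951 + 12835 × 0.293 = 2532 + 3761 = 6293
→ [254, 1048, 808, 3280, 6293]
Total after period 3: 254 + 1048 + 808 + 3280 + 6293 = 11683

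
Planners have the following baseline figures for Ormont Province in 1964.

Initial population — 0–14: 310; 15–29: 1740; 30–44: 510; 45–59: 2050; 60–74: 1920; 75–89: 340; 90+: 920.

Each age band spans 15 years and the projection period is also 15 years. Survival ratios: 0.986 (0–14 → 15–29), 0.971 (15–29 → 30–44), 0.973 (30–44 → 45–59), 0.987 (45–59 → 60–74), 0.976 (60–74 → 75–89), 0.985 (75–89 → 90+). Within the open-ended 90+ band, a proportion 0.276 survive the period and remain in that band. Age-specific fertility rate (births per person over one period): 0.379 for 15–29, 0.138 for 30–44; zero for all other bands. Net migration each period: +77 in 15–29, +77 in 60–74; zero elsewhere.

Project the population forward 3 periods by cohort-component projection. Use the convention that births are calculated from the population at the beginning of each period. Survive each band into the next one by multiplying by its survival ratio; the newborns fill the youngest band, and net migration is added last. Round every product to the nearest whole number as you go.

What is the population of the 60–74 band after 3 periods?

1700

Period 1.
Births: 1740 × 0.379 = 659, 510 × 0.138 = 70 — total 729
15–29: 310 × 0.986 = 306
30–44: 1740 × 0.971 = 1690
45–59: 510 × 0.973 = 496
60–74: 2050 × 0.987 = 2023
75–89: 1920 × 0.976 = 1874
90+: 340 × 0.985 + 920 × 0.276 = 335 + 254 = 589
Net migration: 15–29 + 77 → 383; 60–74 + 77 → 2100
Population now: 0–14=729, 15–29=383, 30–44=1690, 45–59=496, 60–74=2100, 75–89=1874, 90+=589
Period 2.
Births: 383 × 0.379 = 145, 1690 × 0.138 = 233 — total 378
15–29: 729 × 0.986 = 719
30–44: 383 × 0.971 = 372
45–59: 1690 × 0.973 = 1644
60–74: 496 × 0.987 = 490
75–89: 2100 × 0.976 = 2050
90+: 1874 × 0.985 + 589 × 0.276 = 1846 + 163 = 2009
Net migration: 15–29 + 77 → 796; 60–74 + 77 → 567
Population now: 0–14=378, 15–29=796, 30–44=372, 45–59=1644, 60–74=567, 75–89=2050, 90+=2009
Period 3.
Births: 796 × 0.379 = 302, 372 × 0.138 = 51 — total 353
15–29: 378 × 0.986 = 373
30–44: 796 × 0.971 = 773
45–59: 372 × 0.973 = 362
60–74: 1644 × 0.987 = 1623
75–89: 567 × 0.976 = 553
90+: 2050 × 0.985 + 2009 × 0.276 = 2019 + 554 = 2573
Net migration: 15–29 + 77 → 450; 60–74 + 77 → 1700
Population now: 0–14=353, 15–29=450, 30–44=773, 45–59=362, 60–74=1700, 75–89=553, 90+=2573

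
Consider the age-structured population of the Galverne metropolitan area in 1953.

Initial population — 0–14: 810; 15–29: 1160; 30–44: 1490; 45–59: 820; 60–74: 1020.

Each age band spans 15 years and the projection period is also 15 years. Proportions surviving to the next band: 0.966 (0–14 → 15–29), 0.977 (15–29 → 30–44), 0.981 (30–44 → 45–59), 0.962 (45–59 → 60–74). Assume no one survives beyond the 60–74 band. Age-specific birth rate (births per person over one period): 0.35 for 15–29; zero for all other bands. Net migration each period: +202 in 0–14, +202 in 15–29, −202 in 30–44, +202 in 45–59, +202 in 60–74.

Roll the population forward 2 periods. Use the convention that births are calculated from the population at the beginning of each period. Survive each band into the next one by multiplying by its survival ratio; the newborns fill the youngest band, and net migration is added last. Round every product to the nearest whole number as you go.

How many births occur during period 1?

[period 1]
Births: 1160 × 0.35 = 406
15–29: 810 × 0.966 = 782
30–44: 1160 × 0.977 = 1133
45–59: 1490 × 0.981 = 1462
60–74: 820 × 0.962 = 789
Net migration: 0–14 + 202 → 608; 15–29 + 202 → 984; 30–44 − 202 → 931; 45–59 + 202 → 1664; 60–74 + 202 → 991
→ [608, 984, 931, 1664, 991]

406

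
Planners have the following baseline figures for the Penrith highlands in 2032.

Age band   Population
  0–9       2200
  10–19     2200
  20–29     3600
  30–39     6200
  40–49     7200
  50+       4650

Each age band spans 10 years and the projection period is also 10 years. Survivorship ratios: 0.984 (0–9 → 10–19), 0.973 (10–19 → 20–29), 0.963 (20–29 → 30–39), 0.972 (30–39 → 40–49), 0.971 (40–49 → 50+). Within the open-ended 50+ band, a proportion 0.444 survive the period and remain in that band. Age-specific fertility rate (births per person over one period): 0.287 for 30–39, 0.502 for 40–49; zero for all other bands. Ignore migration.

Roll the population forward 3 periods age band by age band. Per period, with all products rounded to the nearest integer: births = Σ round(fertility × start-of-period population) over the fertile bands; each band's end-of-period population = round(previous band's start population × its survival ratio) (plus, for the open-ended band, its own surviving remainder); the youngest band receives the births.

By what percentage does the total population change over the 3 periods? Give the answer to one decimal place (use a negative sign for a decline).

-11.4

— Period 1 —
Births: 6200 × 0.287 = 1779  |  7200 × 0.502 = 3614 — total 5393
10–19: 2200 × 0.984 = 2165
20–29: 2200 × 0.973 = 2141
30–39: 3600 × 0.963 = 3467
40–49: 6200 × 0.972 = 6026
50+: 7200 × 0.971 + 4650 × 0.444 = 6991 + 2065 = 9056
Population now: 0–9=5393, 10–19=2165, 20–29=2141, 30–39=3467, 40–49=6026, 50+=9056
— Period 2 —
Births: 3467 × 0.287 = 995  |  6026 × 0.502 = 3025 — total 4020
10–19: 5393 × 0.984 = 5307
20–29: 2165 × 0.973 = 2107
30–39: 2141 × 0.963 = 2062
40–49: 3467 × 0.972 = 3370
50+: 6026 × 0.971 + 9056 × 0.444 = 5851 + 4021 = 9872
Population now: 0–9=4020, 10–19=5307, 20–29=2107, 30–39=2062, 40–49=3370, 50+=9872
— Period 3 —
Births: 2062 × 0.287 = 592  |  3370 × 0.502 = 1692 — total 2284
10–19: 4020 × 0.984 = 3956
20–29: 5307 × 0.973 = 5164
30–39: 2107 × 0.963 = 2029
40–49: 2062 × 0.972 = 2004
50+: 3370 × 0.971 + 9872 × 0.444 = 3272 + 4383 = 7655
Population now: 0–9=2284, 10–19=3956, 20–29=5164, 30–39=2029, 40–49=2004, 50+=7655
Total: 26050 → 23092; change = -2958; percentage change = -11.4%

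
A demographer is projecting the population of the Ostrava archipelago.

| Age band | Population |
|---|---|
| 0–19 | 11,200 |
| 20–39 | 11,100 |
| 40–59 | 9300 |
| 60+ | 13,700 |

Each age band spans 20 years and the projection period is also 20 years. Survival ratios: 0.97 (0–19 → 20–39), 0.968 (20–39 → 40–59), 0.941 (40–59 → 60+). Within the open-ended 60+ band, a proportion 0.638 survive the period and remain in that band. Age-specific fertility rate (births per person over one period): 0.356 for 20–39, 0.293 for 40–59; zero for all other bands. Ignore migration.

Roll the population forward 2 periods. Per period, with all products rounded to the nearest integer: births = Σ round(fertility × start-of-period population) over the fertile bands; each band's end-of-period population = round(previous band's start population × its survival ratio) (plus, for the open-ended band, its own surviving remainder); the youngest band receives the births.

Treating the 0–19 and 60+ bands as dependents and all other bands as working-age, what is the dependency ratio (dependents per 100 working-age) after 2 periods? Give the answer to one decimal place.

Period 1:
Births: 11100 * 0.356 = 3952  |  9300 * 0.293 = 2725 ⇒ total 6677
20–39: 11200 * 0.97 = 10864
40–59: 11100 * 0.968 = 10745
60+: 9300 * 0.941 + 13700 * 0.638 = 8751 + 8741 = 17492
Population now: 0–19=6677, 20–39=10864, 40–59=10745, 60+=17492
Period 2:
Births: 10864 * 0.356 = 3868  |  10745 * 0.293 = 3148 ⇒ total 7016
20–39: 6677 * 0.97 = 6477
40–59: 10864 * 0.968 = 10516
60+: 10745 * 0.941 + 17492 * 0.638 = 10111 + 11160 = 21271
Population now: 0–19=7016, 20–39=6477, 40–59=10516, 60+=21271
Dependents (band 0–19 + band 60+) = 7016 + 21271 = 28287; working-age = 16993; ratio = 28287/16993 × 100 = 166.5

166.5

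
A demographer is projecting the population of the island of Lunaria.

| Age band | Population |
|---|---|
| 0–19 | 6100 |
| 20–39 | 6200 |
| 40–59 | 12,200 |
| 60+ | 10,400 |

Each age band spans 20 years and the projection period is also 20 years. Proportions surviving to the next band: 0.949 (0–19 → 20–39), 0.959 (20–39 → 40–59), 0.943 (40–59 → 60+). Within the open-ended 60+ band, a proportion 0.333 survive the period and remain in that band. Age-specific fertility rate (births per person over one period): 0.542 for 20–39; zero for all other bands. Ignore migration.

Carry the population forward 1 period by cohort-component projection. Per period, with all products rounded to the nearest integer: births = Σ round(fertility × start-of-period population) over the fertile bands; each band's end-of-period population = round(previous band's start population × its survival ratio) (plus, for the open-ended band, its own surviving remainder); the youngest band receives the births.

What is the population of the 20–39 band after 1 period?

5789

(Bands numbered youngest = 1 to oldest = 4.)
[period 1]
Births: 6200 * 0.542 = 3360
Band 2: 6100 * 0.949 = 5789
Band 3: 6200 * 0.959 = 5946
Band 4: 12200 * 0.943 + 10400 * 0.333 = 11505 + 3463 = 14968
Giving 3360 / 5789 / 5946 / 14968.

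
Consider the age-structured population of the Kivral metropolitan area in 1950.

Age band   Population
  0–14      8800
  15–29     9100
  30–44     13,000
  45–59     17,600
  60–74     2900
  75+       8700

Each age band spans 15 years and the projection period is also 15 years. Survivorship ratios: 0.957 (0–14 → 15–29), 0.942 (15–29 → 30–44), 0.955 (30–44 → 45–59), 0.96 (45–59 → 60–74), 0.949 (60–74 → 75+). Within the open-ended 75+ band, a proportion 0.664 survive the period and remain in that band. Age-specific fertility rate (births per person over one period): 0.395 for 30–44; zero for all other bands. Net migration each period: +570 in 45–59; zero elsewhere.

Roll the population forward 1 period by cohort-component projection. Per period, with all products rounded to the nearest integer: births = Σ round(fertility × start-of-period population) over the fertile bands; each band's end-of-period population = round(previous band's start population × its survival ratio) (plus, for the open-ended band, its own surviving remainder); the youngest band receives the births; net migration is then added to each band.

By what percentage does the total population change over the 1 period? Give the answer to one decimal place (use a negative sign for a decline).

Let group 1 be 0–14 through group 6 = 75+.
Period 1.
Births: 13000 × 0.395 = 5135
Group 2: 8800 × 0.957 = 8422
Group 3: 9100 × 0.942 = 8572
Group 4: 13000 × 0.955 = 12415
Group 5: 17600 × 0.96 = 16896
Group 6: 2900 × 0.949 + 8700 × 0.664 = 2752 + 5777 = 8529
Net migration: Group 4 + 570 → 12985
Population now: 0–14=5135, 15–29=8422, 30–44=8572, 45–59=12985, 60–74=16896, 75+=8529
Total: 60100 → 60539; change = 439; percentage change = 0.7%

0.7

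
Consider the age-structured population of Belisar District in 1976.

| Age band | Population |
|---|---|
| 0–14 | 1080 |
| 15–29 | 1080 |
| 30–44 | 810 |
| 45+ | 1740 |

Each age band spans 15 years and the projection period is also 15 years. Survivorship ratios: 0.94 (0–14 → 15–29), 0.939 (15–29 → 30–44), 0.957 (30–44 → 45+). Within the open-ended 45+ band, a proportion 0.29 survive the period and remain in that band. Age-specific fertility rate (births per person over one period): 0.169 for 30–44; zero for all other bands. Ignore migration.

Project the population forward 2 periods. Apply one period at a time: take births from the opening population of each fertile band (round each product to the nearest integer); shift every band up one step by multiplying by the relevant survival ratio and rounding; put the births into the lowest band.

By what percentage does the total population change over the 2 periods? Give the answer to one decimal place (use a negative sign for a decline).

After projecting period 1:
Births: 810 × 0.169 = 137
15–29: 1080 × 0.94 = 1015
30–44: 1080 × 0.939 = 1014
45+: 810 × 0.957 + 1740 × 0.29 = 775 + 505 = 1280
Giving 137 / 1015 / 1014 / 1280.
After projecting period 2:
Births: 1014 × 0.169 = 171
15–29: 137 × 0.94 = 129
30–44: 1015 × 0.939 = 953
45+: 1014 × 0.957 + 1280 × 0.29 = 970 + 371 = 1341
Giving 171 / 129 / 953 / 1341.
Total: 4710 → 2594; change = -2116; percentage change = -44.9%

-44.9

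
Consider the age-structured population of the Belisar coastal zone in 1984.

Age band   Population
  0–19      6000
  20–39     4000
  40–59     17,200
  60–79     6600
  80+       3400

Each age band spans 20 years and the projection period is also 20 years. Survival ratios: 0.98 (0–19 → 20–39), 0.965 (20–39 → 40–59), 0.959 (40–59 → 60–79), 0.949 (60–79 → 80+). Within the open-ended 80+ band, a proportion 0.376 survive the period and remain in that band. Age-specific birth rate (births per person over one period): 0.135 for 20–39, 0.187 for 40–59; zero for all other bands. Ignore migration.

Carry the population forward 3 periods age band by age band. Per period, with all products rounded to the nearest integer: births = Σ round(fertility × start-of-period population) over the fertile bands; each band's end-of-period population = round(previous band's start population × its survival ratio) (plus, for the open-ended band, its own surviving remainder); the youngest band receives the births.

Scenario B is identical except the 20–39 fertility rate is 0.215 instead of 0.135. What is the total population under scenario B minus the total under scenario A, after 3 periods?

1124

— Period 1 —
Births: 4000 × 0.135 = 540, 17200 × 0.187 = 3216 ⇒ total 3756
20–39: 6000 × 0.98 = 5880
40–59: 4000 × 0.965 = 3860
60–79: 17200 × 0.959 = 16495
80+: 6600 × 0.949 + 3400 × 0.376 = 6263 + 1278 = 7541
→ [3756, 5880, 3860, 16495, 7541]
— Period 2 —
Births: 5880 × 0.135 = 794, 3860 × 0.187 = 722 ⇒ total 1516
20–39: 3756 × 0.98 = 3681
40–59: 5880 × 0.965 = 5674
60–79: 3860 × 0.959 = 3702
80+: 16495 × 0.949 + 7541 × 0.376 = 15654 + 2835 = 18489
→ [1516, 3681, 5674, 3702, 18489]
— Period 3 —
Births: 3681 × 0.135 = 497, 5674 × 0.187 = 1061 ⇒ total 1558
20–39: 1516 × 0.98 = 1486
40–59: 3681 × 0.965 = 3552
60–79: 5674 × 0.959 = 5441
80+: 3702 × 0.949 + 18489 × 0.376 = 3513 + 6952 = 10465
→ [1558, 1486, 3552, 5441, 10465]
Scenario A total after 3 periods: 22502
Scenario B projection —
— Period 1 —
Births: 4000 × 0.215 = 860, 17200 × 0.187 = 3216 ⇒ total 4076
20–39: 6000 × 0.98 = 5880
40–59: 4000 × 0.965 = 3860
60–79: 17200 × 0.959 = 16495
80+: 6600 × 0.949 + 3400 × 0.376 = 6263 + 1278 = 7541
→ [4076, 5880, 3860, 16495, 7541]
— Period 2 —
Births: 5880 × 0.215 = 1264, 3860 × 0.187 = 722 ⇒ total 1986
20–39: 4076 × 0.98 = 3994
40–59: 5880 × 0.965 = 5674
60–79: 3860 × 0.959 = 3702
80+: 16495 × 0.949 + 7541 × 0.376 = 15654 + 2835 = 18489
→ [1986, 3994, 5674, 3702, 18489]
— Period 3 —
Births: 3994 × 0.215 = 859, 5674 × 0.187 = 1061 ⇒ total 1920
20–39: 1986 × 0.98 = 1946
40–59: 3994 × 0.965 = 3854
60–79: 5674 × 0.959 = 5441
80+: 3702 × 0.949 + 18489 × 0.376 = 3513 + 6952 = 10465
→ [1920, 1946, 3854, 5441, 10465]
Scenario B total after 3 periods: 23626
Difference B − A = 23626 − 22502 = 1124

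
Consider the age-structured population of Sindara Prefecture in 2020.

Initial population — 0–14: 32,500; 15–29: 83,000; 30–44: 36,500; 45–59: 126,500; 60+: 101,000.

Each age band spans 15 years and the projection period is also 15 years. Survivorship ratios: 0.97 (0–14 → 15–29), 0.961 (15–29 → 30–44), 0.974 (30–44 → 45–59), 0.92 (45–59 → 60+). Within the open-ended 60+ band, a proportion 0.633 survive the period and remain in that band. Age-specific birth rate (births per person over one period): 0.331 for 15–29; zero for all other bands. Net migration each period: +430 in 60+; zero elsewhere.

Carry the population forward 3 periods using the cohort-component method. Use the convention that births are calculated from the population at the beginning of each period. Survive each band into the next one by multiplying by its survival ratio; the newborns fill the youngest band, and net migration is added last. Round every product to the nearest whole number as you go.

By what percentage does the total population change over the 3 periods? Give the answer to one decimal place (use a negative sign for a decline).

Numbering the bands 1..5 from youngest to oldest:
[period 1]
Births: 83000 × 0.331 = 27473
Band 2: 32500 × 0.97 = 31525
Band 3: 83000 × 0.961 = 79763
Band 4: 36500 × 0.974 = 35551
Band 5: 126500 × 0.92 + 101000 × 0.633 = 116380 + 63933 = 180313
Net migration: Band 5 + 430 → 180743
Giving 27473 / 31525 / 79763 / 35551 / 180743.
[period 2]
Births: 31525 × 0.331 = 10435
Band 2: 27473 × 0.97 = 26649
Band 3: 31525 × 0.961 = 30296
Band 4: 79763 × 0.974 = 77689
Band 5: 35551 × 0.92 + 180743 × 0.633 = 32707 + 114410 = 147117
Net migration: Band 5 + 430 → 147547
Giving 10435 / 26649 / 30296 / 77689 / 147547.
[period 3]
Births: 26649 × 0.331 = 8821
Band 2: 10435 × 0.97 = 10122
Band 3: 26649 × 0.961 = 25610
Band 4: 30296 × 0.974 = 29508
Band 5: 77689 × 0.92 + 147547 × 0.633 = 71474 + 93397 = 164871
Net migration: Band 5 + 430 → 165301
Giving 8821 / 10122 / 25610 / 29508 / 165301.
Total: 379500 → 239362; change = -140138; percentage change = -36.9%

-36.9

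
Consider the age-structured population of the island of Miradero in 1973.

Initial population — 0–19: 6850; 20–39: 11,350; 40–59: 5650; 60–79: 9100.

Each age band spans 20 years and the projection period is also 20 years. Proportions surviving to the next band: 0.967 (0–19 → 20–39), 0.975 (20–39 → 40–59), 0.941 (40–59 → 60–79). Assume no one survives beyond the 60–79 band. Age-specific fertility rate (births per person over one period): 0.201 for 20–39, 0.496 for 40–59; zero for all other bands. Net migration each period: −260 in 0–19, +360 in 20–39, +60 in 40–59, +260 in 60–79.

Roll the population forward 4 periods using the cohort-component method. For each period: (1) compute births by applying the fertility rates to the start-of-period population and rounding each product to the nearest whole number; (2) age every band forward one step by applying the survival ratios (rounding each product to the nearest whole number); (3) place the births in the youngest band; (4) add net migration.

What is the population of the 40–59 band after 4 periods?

6692

Period 1:
Births: 11350 × 0.201 = 2281  |  5650 × 0.496 = 2802 → total 5083
20–39: 6850 × 0.967 = 6624
40–59: 11350 × 0.975 = 11066
60–79: 5650 × 0.941 = 5317
Net migration: 0–19 − 260 → 4823; 20–39 + 360 → 6984; 40–59 + 60 → 11126; 60–79 + 260 → 5577
Population now: 0–19=4823, 20–39=6984, 40–59=11126, 60–79=5577
Period 2:
Births: 6984 × 0.201 = 1404  |  11126 × 0.496 = 5518 → total 6922
20–39: 4823 × 0.967 = 4664
40–59: 6984 × 0.975 = 6809
60–79: 11126 × 0.941 = 10470
Net migration: 0–19 − 260 → 6662; 20–39 + 360 → 5024; 40–59 + 60 → 6869; 60–79 + 260 → 10730
Population now: 0–19=6662, 20–39=5024, 40–59=6869, 60–79=10730
Period 3:
Births: 5024 × 0.201 = 1010  |  6869 × 0.496 = 3407 → total 4417
20–39: 6662 × 0.967 = 6442
40–59: 5024 × 0.975 = 4898
60–79: 6869 × 0.941 = 6464
Net migration: 0–19 − 260 → 4157; 20–39 + 360 → 6802; 40–59 + 60 → 4958; 60–79 + 260 → 6724
Population now: 0–19=4157, 20–39=6802, 40–59=4958, 60–79=6724
Period 4:
Births: 6802 × 0.201 = 1367  |  4958 × 0.496 = 2459 → total 3826
20–39: 4157 × 0.967 = 4020
40–59: 6802 × 0.975 = 6632
60–79: 4958 × 0.941 = 4665
Net migration: 0–19 − 260 → 3566; 20–39 + 360 → 4380; 40–59 + 60 → 6692; 60–79 + 260 → 4925
Population now: 0–19=3566, 20–39=4380, 40–59=6692, 60–79=4925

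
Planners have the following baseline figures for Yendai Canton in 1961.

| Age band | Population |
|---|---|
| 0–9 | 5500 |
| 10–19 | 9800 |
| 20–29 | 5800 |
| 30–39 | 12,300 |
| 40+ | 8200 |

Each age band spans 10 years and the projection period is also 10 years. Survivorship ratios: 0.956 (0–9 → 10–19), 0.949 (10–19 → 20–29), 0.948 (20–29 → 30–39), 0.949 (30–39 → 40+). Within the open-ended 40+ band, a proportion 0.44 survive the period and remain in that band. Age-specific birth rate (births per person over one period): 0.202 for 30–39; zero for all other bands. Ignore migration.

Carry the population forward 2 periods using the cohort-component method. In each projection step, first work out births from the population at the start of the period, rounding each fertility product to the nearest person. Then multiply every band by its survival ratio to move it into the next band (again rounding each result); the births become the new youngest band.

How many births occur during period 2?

Call the groups 1 to 5, youngest first.
— Period 1 —
Births: 12300 × 0.202 = 2485
Group 2: 5500 × 0.956 = 5258
Group 3: 9800 × 0.949 = 9300
Group 4: 5800 × 0.948 = 5498
Group 5: 12300 × 0.949 + 8200 × 0.44 = 11673 + 3608 = 15281
→ [2485, 5258, 9300, 5498, 15281]
— Period 2 —
Births: 5498 × 0.202 = 1111
Group 2: 2485 × 0.956 = 2376
Group 3: 5258 × 0.949 = 4990
Group 4: 9300 × 0.948 = 8816
Group 5: 5498 × 0.949 + 15281 × 0.44 = 5218 + 6724 = 11942
→ [1111, 2376, 4990, 8816, 11942]

1111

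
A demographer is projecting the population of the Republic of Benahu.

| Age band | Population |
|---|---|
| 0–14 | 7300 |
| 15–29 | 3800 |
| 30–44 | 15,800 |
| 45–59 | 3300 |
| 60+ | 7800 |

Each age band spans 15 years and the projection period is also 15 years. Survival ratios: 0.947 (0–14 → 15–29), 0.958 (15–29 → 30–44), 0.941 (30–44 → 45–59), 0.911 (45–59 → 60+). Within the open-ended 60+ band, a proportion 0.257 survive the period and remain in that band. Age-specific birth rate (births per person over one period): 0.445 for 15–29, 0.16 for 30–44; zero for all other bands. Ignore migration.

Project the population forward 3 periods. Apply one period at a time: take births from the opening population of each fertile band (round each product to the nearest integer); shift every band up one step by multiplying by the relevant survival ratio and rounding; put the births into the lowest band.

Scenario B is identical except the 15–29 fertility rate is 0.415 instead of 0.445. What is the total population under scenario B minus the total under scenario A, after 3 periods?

[period 1]
Births: 3800 * 0.445 = 1691 ; 15800 * 0.16 = 2528 — total 4219
15–29: 7300 * 0.947 = 6913
30–44: 3800 * 0.958 = 3640
45–59: 15800 * 0.941 = 14868
60+: 3300 * 0.911 + 7800 * 0.257 = 3006 + 2005 = 5011
Giving 4219 / 6913 / 3640 / 14868 / 5011.
[period 2]
Births: 6913 * 0.445 = 3076 ; 3640 * 0.16 = 582 — total 3658
15–29: 4219 * 0.947 = 3995
30–44: 6913 * 0.958 = 6623
45–59: 3640 * 0.941 = 3425
60+: 14868 * 0.911 + 5011 * 0.257 = 13545 + 1288 = 14833
Giving 3658 / 3995 / 6623 / 3425 / 14833.
[period 3]
Births: 3995 * 0.445 = 1778 ; 6623 * 0.16 = 1060 — total 2838
15–29: 3658 * 0.947 = 3464
30–44: 3995 * 0.958 = 3827
45–59: 6623 * 0.941 = 6232
60+: 3425 * 0.911 + 14833 * 0.257 = 3120 + 3812 = 6932
Giving 2838 / 3464 / 3827 / 6232 / 6932.
Scenario A total after 3 periods: 23293
Scenario B projection —
[period 1]
Births: 3800 * 0.415 = 1577 ; 15800 * 0.16 = 2528 — total 4105
15–29: 7300 * 0.947 = 6913
30–44: 3800 * 0.958 = 3640
45–59: 15800 * 0.941 = 14868
60+: 3300 * 0.911 + 7800 * 0.257 = 3006 + 2005 = 5011
Giving 4105 / 6913 / 3640 / 14868 / 5011.
[period 2]
Births: 6913 * 0.415 = 2869 ; 3640 * 0.16 = 582 — total 3451
15–29: 4105 * 0.947 = 3887
30–44: 6913 * 0.958 = 6623
45–59: 3640 * 0.941 = 3425
60+: 14868 * 0.911 + 5011 * 0.257 = 13545 + 1288 = 14833
Giving 3451 / 3887 / 6623 / 3425 / 14833.
[period 3]
Births: 3887 * 0.415 = 1613 ; 6623 * 0.16 = 1060 — total 2673
15–29: 3451 * 0.947 = 3268
30–44: 3887 * 0.958 = 3724
45–59: 6623 * 0.941 = 6232
60+: 3425 * 0.911 + 14833 * 0.257 = 3120 + 3812 = 6932
Giving 2673 / 3268 / 3724 / 6232 / 6932.
Scenario B total after 3 periods: 22829
Difference B − A = 22829 − 23293 = -464

-464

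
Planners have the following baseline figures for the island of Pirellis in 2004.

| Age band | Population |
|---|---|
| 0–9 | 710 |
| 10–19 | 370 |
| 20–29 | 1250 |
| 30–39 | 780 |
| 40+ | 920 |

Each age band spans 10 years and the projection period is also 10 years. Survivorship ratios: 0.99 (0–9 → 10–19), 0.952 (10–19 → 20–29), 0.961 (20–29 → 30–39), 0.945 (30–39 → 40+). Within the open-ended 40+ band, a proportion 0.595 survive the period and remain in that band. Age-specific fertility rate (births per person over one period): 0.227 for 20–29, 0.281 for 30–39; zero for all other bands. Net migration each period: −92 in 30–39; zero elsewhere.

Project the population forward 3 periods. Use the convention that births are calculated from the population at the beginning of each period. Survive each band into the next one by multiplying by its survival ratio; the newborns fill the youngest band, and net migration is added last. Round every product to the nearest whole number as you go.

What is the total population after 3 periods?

Period 1:
Births: 1250 × 0.227 = 284  |  780 × 0.281 = 219 → 503
10–19: 710 × 0.99 = 703
20–29: 370 × 0.952 = 352
30–39: 1250 × 0.961 = 1201
40+: 780 × 0.945 + 920 × 0.595 = 737 + 547 = 1284
Net migration: 30–39 − 92 → 1109
Giving 503 / 703 / 352 / 1109 / 1284.
Period 2:
Births: 352 × 0.227 = 80  |  1109 × 0.281 = 312 → 392
10–19: 503 × 0.99 = 498
20–29: 703 × 0.952 = 669
30–39: 352 × 0.961 = 338
40+: 1109 × 0.945 + 1284 × 0.595 = 1048 + 764 = 1812
Net migration: 30–39 − 92 → 246
Giving 392 / 498 / 669 / 246 / 1812.
Period 3:
Births: 669 × 0.227 = 152  |  246 × 0.281 = 69 → 221
10–19: 392 × 0.99 = 388
20–29: 498 × 0.952 = 474
30–39: 669 × 0.961 = 643
40+: 246 × 0.945 + 1812 × 0.595 = 232 + 1078 = 1310
Net migration: 30–39 − 92 → 551
Giving 221 / 388 / 474 / 551 / 1310.
Total after period 3: 221 + 388 + 474 + 551 + 1310 = 2944

2944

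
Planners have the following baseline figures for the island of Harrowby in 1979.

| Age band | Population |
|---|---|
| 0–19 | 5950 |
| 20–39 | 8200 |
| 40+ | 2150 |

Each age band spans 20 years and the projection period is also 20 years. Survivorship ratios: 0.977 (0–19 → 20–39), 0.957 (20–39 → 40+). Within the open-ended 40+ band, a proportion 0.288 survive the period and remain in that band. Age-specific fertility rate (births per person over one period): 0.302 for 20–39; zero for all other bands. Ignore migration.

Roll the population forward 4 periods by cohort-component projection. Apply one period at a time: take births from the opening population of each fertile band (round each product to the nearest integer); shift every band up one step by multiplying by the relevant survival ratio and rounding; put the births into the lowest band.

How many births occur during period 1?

Numbering the bands 1..3 from youngest to oldest:
— Period 1 —
Births: 8200 * 0.302 = 2476
Band 2: 5950 * 0.977 = 5813
Band 3: 8200 * 0.957 + 2150 * 0.288 = 7847 + 619 = 8466
Population now: 0–19=2476, 20–39=5813, 40+=8466

2476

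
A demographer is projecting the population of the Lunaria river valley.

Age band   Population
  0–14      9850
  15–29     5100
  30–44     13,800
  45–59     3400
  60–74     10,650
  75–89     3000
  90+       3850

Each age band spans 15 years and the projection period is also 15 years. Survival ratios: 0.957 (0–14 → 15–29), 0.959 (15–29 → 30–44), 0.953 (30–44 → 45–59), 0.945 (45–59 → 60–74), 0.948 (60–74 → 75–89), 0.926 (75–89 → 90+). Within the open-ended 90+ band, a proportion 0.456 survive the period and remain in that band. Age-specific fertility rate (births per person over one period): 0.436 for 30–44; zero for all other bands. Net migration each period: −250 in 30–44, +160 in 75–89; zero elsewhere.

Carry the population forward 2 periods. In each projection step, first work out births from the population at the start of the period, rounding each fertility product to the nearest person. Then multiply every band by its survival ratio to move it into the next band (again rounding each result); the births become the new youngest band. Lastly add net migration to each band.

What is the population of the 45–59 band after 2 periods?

[period 1]
Births: 13800 × 0.436 = 6017
15–29: 9850 × 0.957 = 9426
30–44: 5100 × 0.959 = 4891
45–59: 13800 × 0.953 = 13151
60–74: 3400 × 0.945 = 3213
75–89: 10650 × 0.948 = 10096
90+: 3000 × 0.926 + 3850 × 0.456 = 2778 + 1756 = 4534
Net migration: 30–44 − 250 → 4641; 75–89 + 160 → 10256
End of period: [6017, 9426, 4641, 13151, 3213, 10256, 4534]
[period 2]
Births: 4641 × 0.436 = 2023
15–29: 6017 × 0.957 = 5758
30–44: 9426 × 0.959 = 9040
45–59: 4641 × 0.953 = 4423
60–74: 13151 × 0.945 = 12428
75–89: 3213 × 0.948 = 3046
90+: 10256 × 0.926 + 4534 × 0.456 = 9497 + 2068 = 11565
Net migration: 30–44 − 250 → 8790; 75–89 + 160 → 3206
End of period: [2023, 5758, 8790, 4423, 12428, 3206, 11565]

4423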